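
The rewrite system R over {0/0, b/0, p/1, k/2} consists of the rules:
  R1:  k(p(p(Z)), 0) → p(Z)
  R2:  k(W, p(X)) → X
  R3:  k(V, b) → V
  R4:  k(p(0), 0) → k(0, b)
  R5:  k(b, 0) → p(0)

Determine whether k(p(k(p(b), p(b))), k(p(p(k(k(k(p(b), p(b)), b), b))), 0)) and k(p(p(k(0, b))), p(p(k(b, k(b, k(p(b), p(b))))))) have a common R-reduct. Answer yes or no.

Reduce t₁ = k(p(k(p(b), p(b))), k(p(p(k(k(k(p(b), p(b)), b), b))), 0)):
1. k(p(k(p(b), p(b))), k(p(p(k(k(k(p(b), p(b)), b), b))), 0))  →  k(p(b), k(p(p(k(k(k(p(b), p(b)), b), b))), 0))   [R2 at 1.1]
2. k(p(b), k(p(p(k(k(k(p(b), p(b)), b), b))), 0))  →  k(p(b), p(k(k(k(p(b), p(b)), b), b)))   [R1 at 2]
3. k(p(b), p(k(k(k(p(b), p(b)), b), b)))  →  k(k(k(p(b), p(b)), b), b)   [R2 at ε]
4. k(k(k(p(b), p(b)), b), b)  →  k(k(p(b), p(b)), b)   [R3 at ε]
5. k(k(p(b), p(b)), b)  →  k(p(b), p(b))   [R3 at ε]
6. k(p(b), p(b))  →  b   [R2 at ε]

Reduce t₂ = k(p(p(k(0, b))), p(p(k(b, k(b, k(p(b), p(b))))))):
1. k(p(p(k(0, b))), p(p(k(b, k(b, k(p(b), p(b)))))))  →  p(k(b, k(b, k(p(b), p(b)))))   [R2 at ε]
2. p(k(b, k(b, k(p(b), p(b)))))  →  p(k(b, k(b, b)))   [R2 at 1.2.2]
3. p(k(b, k(b, b)))  →  p(k(b, b))   [R3 at 1.2]
4. p(k(b, b))  →  p(b)   [R3 at 1]

no — NF(t₁) = b, NF(t₂) = p(b)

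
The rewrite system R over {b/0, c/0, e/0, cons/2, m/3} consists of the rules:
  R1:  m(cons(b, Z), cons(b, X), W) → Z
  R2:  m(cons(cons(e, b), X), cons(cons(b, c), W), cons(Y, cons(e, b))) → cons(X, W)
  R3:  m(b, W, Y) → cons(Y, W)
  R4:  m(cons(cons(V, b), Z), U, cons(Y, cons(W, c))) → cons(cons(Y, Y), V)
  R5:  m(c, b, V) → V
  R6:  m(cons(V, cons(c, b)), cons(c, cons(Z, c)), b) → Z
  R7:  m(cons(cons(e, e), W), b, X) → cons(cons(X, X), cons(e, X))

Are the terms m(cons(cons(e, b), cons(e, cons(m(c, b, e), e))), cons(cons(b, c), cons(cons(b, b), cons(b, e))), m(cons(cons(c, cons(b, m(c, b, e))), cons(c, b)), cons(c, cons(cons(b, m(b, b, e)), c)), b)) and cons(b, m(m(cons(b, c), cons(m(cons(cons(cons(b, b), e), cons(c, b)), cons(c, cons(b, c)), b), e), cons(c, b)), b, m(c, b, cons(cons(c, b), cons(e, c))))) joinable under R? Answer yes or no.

Reduce t₁ = m(cons(cons(e, b), cons(e, cons(m(c, b, e), e))), cons(cons(b, c), cons(cons(b, b), cons(b, e))), m(cons(cons(c, cons(b, m(c, b, e))), cons(c, b)), cons(c, cons(cons(b, m(b, b, e)), c)), b)):
1. m(cons(cons(e, b), cons(e, cons(m(c, b, e), e))), cons(cons(b, c), cons(cons(b, b), cons(b, e))), m(cons(cons(c, cons(b, m(c, b, e))), cons(c, b)), cons(c, cons(cons(b, m(b, b, e)), c)), b))  →  m(cons(cons(e, b), cons(e, cons(e, e))), cons(cons(b, c), cons(cons(b, b), cons(b, e))), m(cons(cons(c, cons(b, m(c, b, e))), cons(c, b)), cons(c, cons(cons(b, m(b, b, e)), c)), b))   [R5 at 1.2.2.1]
2. m(cons(cons(e, b), cons(e, cons(e, e))), cons(cons(b, c), cons(cons(b, b), cons(b, e))), m(cons(cons(c, cons(b, m(c, b, e))), cons(c, b)), cons(c, cons(cons(b, m(b, b, e)), c)), b))  →  m(cons(cons(e, b), cons(e, cons(e, e))), cons(cons(b, c), cons(cons(b, b), cons(b, e))), cons(b, m(b, b, e)))   [R6 at 3]
3. m(cons(cons(e, b), cons(e, cons(e, e))), cons(cons(b, c), cons(cons(b, b), cons(b, e))), cons(b, m(b, b, e)))  →  m(cons(cons(e, b), cons(e, cons(e, e))), cons(cons(b, c), cons(cons(b, b), cons(b, e))), cons(b, cons(e, b)))   [R3 at 3.2]
4. m(cons(cons(e, b), cons(e, cons(e, e))), cons(cons(b, c), cons(cons(b, b), cons(b, e))), cons(b, cons(e, b)))  →  cons(cons(e, cons(e, e)), cons(cons(b, b), cons(b, e)))   [R2 at ε]

Reduce t₂ = cons(b, m(m(cons(b, c), cons(m(cons(cons(cons(b, b), e), cons(c, b)), cons(c, cons(b, c)), b), e), cons(c, b)), b, m(c, b, cons(cons(c, b), cons(e, c))))):
1. cons(b, m(m(cons(b, c), cons(m(cons(cons(cons(b, b), e), cons(c, b)), cons(c, cons(b, c)), b), e), cons(c, b)), b, m(c, b, cons(cons(c, b), cons(e, c)))))  →  cons(b, m(m(cons(b, c), cons(b, e), cons(c, b)), b, m(c, b, cons(cons(c, b), cons(e, c)))))   [R6 at 2.1.2.1]
2. cons(b, m(m(cons(b, c), cons(b, e), cons(c, b)), b, m(c, b, cons(cons(c, b), cons(e, c)))))  →  cons(b, m(c, b, m(c, b, cons(cons(c, b), cons(e, c)))))   [R1 at 2.1]
3. cons(b, m(c, b, m(c, b, cons(cons(c, b), cons(e, c)))))  →  cons(b, m(c, b, cons(cons(c, b), cons(e, c))))   [R5 at 2]
4. cons(b, m(c, b, cons(cons(c, b), cons(e, c))))  →  cons(b, cons(cons(c, b), cons(e, c)))   [R5 at 2]

no — NF(t₁) = cons(cons(e, cons(e, e)), cons(cons(b, b), cons(b, e))), NF(t₂) = cons(b, cons(cons(c, b), cons(e, c)))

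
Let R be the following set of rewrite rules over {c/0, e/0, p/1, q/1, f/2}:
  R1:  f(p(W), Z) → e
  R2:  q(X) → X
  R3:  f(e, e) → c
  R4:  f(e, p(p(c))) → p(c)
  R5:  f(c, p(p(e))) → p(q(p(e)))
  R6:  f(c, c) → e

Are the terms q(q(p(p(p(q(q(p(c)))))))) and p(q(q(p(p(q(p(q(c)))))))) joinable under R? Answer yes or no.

yes — NF(t₁) = p(p(p(p(c)))), NF(t₂) = p(p(p(p(c))))

Reduce t₁ = q(q(p(p(p(q(q(p(c)))))))):
1. q(q(p(p(p(q(q(p(c))))))))  →  q(p(p(p(q(q(p(c)))))))   [R2 at ε]
2. q(p(p(p(q(q(p(c)))))))  →  p(p(p(q(q(p(c))))))   [R2 at ε]
3. p(p(p(q(q(p(c))))))  →  p(p(p(q(p(c)))))   [R2 at 1.1.1]
4. p(p(p(q(p(c)))))  →  p(p(p(p(c))))   [R2 at 1.1.1]

Reduce t₂ = p(q(q(p(p(q(p(q(c)))))))):
1. p(q(q(p(p(q(p(q(c))))))))  →  p(q(p(p(q(p(q(c)))))))   [R2 at 1]
2. p(q(p(p(q(p(q(c)))))))  →  p(p(p(q(p(q(c))))))   [R2 at 1]
3. p(p(p(q(p(q(c))))))  →  p(p(p(p(q(c)))))   [R2 at 1.1.1]
4. p(p(p(p(q(c)))))  →  p(p(p(p(c))))   [R2 at 1.1.1.1]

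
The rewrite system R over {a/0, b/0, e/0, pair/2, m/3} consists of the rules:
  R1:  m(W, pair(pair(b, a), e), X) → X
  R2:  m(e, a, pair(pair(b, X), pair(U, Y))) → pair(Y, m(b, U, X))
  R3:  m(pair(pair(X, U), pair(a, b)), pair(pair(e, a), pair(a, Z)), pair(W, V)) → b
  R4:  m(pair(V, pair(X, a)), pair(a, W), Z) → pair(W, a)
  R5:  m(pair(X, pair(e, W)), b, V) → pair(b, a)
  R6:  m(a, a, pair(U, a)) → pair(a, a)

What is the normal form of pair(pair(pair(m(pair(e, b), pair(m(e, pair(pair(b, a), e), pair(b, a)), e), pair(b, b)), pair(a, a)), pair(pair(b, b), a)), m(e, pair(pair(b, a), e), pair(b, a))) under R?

pair(pair(pair(pair(b, b), pair(a, a)), pair(pair(b, b), a)), pair(b, a))

1. pair(pair(pair(m(pair(e, b), pair(m(e, pair(pair(b, a), e), pair(b, a)), e), pair(b, b)), pair(a, a)), pair(pair(b, b), a)), m(e, pair(pair(b, a), e), pair(b, a)))  →  pair(pair(pair(m(pair(e, b), pair(pair(b, a), e), pair(b, b)), pair(a, a)), pair(pair(b, b), a)), m(e, pair(pair(b, a), e), pair(b, a)))   [R1 at 1.1.1.2.1]
2. pair(pair(pair(m(pair(e, b), pair(pair(b, a), e), pair(b, b)), pair(a, a)), pair(pair(b, b), a)), m(e, pair(pair(b, a), e), pair(b, a)))  →  pair(pair(pair(pair(b, b), pair(a, a)), pair(pair(b, b), a)), m(e, pair(pair(b, a), e), pair(b, a)))   [R1 at 1.1.1]
3. pair(pair(pair(pair(b, b), pair(a, a)), pair(pair(b, b), a)), m(e, pair(pair(b, a), e), pair(b, a)))  →  pair(pair(pair(pair(b, b), pair(a, a)), pair(pair(b, b), a)), pair(b, a))   [R1 at 2]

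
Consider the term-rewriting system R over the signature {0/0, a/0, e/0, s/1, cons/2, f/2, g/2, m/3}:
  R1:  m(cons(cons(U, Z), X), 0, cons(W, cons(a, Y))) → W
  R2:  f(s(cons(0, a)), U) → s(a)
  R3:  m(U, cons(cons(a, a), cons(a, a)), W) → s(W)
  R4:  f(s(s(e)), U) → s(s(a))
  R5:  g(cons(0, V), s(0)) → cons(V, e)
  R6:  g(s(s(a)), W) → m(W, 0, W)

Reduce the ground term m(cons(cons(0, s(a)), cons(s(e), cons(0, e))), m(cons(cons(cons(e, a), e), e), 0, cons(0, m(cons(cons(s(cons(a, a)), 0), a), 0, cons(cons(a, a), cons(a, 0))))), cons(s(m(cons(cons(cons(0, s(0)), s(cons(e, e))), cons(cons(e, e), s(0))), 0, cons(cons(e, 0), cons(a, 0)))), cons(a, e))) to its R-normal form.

1. m(cons(cons(0, s(a)), cons(s(e), cons(0, e))), m(cons(cons(cons(e, a), e), e), 0, cons(0, m(cons(cons(s(cons(a, a)), 0), a), 0, cons(cons(a, a), cons(a, 0))))), cons(s(m(cons(cons(cons(0, s(0)), s(cons(e, e))), cons(cons(e, e), s(0))), 0, cons(cons(e, 0), cons(a, 0)))), cons(a, e)))  →  m(cons(cons(0, s(a)), cons(s(e), cons(0, e))), m(cons(cons(cons(e, a), e), e), 0, cons(0, cons(a, a))), cons(s(m(cons(cons(cons(0, s(0)), s(cons(e, e))), cons(cons(e, e), s(0))), 0, cons(cons(e, 0), cons(a, 0)))), cons(a, e)))   [R1 at 2.3.2]
2. m(cons(cons(0, s(a)), cons(s(e), cons(0, e))), m(cons(cons(cons(e, a), e), e), 0, cons(0, cons(a, a))), cons(s(m(cons(cons(cons(0, s(0)), s(cons(e, e))), cons(cons(e, e), s(0))), 0, cons(cons(e, 0), cons(a, 0)))), cons(a, e)))  →  m(cons(cons(0, s(a)), cons(s(e), cons(0, e))), 0, cons(s(m(cons(cons(cons(0, s(0)), s(cons(e, e))), cons(cons(e, e), s(0))), 0, cons(cons(e, 0), cons(a, 0)))), cons(a, e)))   [R1 at 2]
3. m(cons(cons(0, s(a)), cons(s(e), cons(0, e))), 0, cons(s(m(cons(cons(cons(0, s(0)), s(cons(e, e))), cons(cons(e, e), s(0))), 0, cons(cons(e, 0), cons(a, 0)))), cons(a, e)))  →  s(m(cons(cons(cons(0, s(0)), s(cons(e, e))), cons(cons(e, e), s(0))), 0, cons(cons(e, 0), cons(a, 0))))   [R1 at ε]
4. s(m(cons(cons(cons(0, s(0)), s(cons(e, e))), cons(cons(e, e), s(0))), 0, cons(cons(e, 0), cons(a, 0))))  →  s(cons(e, 0))   [R1 at 1]

s(cons(e, 0))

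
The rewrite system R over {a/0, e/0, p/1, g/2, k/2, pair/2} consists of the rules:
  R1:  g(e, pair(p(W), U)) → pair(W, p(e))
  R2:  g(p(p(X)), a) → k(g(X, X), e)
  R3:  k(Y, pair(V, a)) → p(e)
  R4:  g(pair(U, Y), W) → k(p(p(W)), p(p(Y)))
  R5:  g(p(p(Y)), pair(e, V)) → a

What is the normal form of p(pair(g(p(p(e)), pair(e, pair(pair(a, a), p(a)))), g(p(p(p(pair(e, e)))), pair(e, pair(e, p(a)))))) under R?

p(pair(a, a))

1. p(pair(g(p(p(e)), pair(e, pair(pair(a, a), p(a)))), g(p(p(p(pair(e, e)))), pair(e, pair(e, p(a))))))  →  p(pair(a, g(p(p(p(pair(e, e)))), pair(e, pair(e, p(a))))))   [R5 at 1.1]
2. p(pair(a, g(p(p(p(pair(e, e)))), pair(e, pair(e, p(a))))))  →  p(pair(a, a))   [R5 at 1.2]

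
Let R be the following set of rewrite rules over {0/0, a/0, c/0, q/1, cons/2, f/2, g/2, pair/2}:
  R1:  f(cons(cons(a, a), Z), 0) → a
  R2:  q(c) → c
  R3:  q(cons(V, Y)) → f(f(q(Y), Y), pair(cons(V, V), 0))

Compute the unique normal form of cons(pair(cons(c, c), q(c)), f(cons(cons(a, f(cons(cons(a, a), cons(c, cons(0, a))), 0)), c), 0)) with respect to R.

cons(pair(cons(c, c), c), a)

1. cons(pair(cons(c, c), q(c)), f(cons(cons(a, f(cons(cons(a, a), cons(c, cons(0, a))), 0)), c), 0))  →  cons(pair(cons(c, c), c), f(cons(cons(a, f(cons(cons(a, a), cons(c, cons(0, a))), 0)), c), 0))   [R2 at 1.2]
2. cons(pair(cons(c, c), c), f(cons(cons(a, f(cons(cons(a, a), cons(c, cons(0, a))), 0)), c), 0))  →  cons(pair(cons(c, c), c), f(cons(cons(a, a), c), 0))   [R1 at 2.1.1.2]
3. cons(pair(cons(c, c), c), f(cons(cons(a, a), c), 0))  →  cons(pair(cons(c, c), c), a)   [R1 at 2]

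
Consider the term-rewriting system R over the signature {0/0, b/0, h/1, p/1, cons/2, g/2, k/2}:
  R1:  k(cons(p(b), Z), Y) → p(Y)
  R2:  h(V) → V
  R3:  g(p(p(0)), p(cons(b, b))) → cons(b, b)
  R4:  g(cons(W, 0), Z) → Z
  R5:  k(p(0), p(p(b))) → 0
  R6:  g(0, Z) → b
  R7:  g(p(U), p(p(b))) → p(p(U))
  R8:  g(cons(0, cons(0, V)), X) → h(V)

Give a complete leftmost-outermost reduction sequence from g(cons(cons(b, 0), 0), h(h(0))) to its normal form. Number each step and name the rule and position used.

1. g(cons(cons(b, 0), 0), h(h(0)))  →  h(h(0))   [R4 at ε]
2. h(h(0))  →  h(0)   [R2 at ε]
3. h(0)  →  0   [R2 at ε]

0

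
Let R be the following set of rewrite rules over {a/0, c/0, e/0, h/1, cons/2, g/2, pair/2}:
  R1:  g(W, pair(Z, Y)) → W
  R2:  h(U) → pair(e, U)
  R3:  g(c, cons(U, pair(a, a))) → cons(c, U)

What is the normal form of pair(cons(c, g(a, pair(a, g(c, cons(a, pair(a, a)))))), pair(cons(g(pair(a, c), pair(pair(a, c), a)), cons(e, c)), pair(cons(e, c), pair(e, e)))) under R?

1. pair(cons(c, g(a, pair(a, g(c, cons(a, pair(a, a)))))), pair(cons(g(pair(a, c), pair(pair(a, c), a)), cons(e, c)), pair(cons(e, c), pair(e, e))))  →  pair(cons(c, a), pair(cons(g(pair(a, c), pair(pair(a, c), a)), cons(e, c)), pair(cons(e, c), pair(e, e))))   [R1 at 1.2]
2. pair(cons(c, a), pair(cons(g(pair(a, c), pair(pair(a, c), a)), cons(e, c)), pair(cons(e, c), pair(e, e))))  →  pair(cons(c, a), pair(cons(pair(a, c), cons(e, c)), pair(cons(e, c), pair(e, e))))   [R1 at 2.1.1]

pair(cons(c, a), pair(cons(pair(a, c), cons(e, c)), pair(cons(e, c), pair(e, e))))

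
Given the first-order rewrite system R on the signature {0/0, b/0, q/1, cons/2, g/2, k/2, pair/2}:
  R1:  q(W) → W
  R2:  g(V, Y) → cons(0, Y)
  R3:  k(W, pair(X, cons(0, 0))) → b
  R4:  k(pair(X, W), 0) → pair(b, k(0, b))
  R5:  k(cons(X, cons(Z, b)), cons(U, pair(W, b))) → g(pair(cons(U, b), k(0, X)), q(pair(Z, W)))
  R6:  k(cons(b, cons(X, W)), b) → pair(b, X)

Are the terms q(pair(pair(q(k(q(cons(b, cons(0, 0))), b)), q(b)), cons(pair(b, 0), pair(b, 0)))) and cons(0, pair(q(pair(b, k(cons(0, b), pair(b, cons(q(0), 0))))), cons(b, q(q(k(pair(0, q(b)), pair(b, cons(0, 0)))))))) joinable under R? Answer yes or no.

Reduce t₁ = q(pair(pair(q(k(q(cons(b, cons(0, 0))), b)), q(b)), cons(pair(b, 0), pair(b, 0)))):
1. q(pair(pair(q(k(q(cons(b, cons(0, 0))), b)), q(b)), cons(pair(b, 0), pair(b, 0))))  →  pair(pair(q(k(q(cons(b, cons(0, 0))), b)), q(b)), cons(pair(b, 0), pair(b, 0)))   [R1 at ε]
2. pair(pair(q(k(q(cons(b, cons(0, 0))), b)), q(b)), cons(pair(b, 0), pair(b, 0)))  →  pair(pair(k(q(cons(b, cons(0, 0))), b), q(b)), cons(pair(b, 0), pair(b, 0)))   [R1 at 1.1]
3. pair(pair(k(q(cons(b, cons(0, 0))), b), q(b)), cons(pair(b, 0), pair(b, 0)))  →  pair(pair(k(cons(b, cons(0, 0)), b), q(b)), cons(pair(b, 0), pair(b, 0)))   [R1 at 1.1.1]
4. pair(pair(k(cons(b, cons(0, 0)), b), q(b)), cons(pair(b, 0), pair(b, 0)))  →  pair(pair(pair(b, 0), q(b)), cons(pair(b, 0), pair(b, 0)))   [R6 at 1.1]
5. pair(pair(pair(b, 0), q(b)), cons(pair(b, 0), pair(b, 0)))  →  pair(pair(pair(b, 0), b), cons(pair(b, 0), pair(b, 0)))   [R1 at 1.2]

Reduce t₂ = cons(0, pair(q(pair(b, k(cons(0, b), pair(b, cons(q(0), 0))))), cons(b, q(q(k(pair(0, q(b)), pair(b, cons(0, 0)))))))):
1. cons(0, pair(q(pair(b, k(cons(0, b), pair(b, cons(q(0), 0))))), cons(b, q(q(k(pair(0, q(b)), pair(b, cons(0, 0))))))))  →  cons(0, pair(pair(b, k(cons(0, b), pair(b, cons(q(0), 0)))), cons(b, q(q(k(pair(0, q(b)), pair(b, cons(0, 0))))))))   [R1 at 2.1]
2. cons(0, pair(pair(b, k(cons(0, b), pair(b, cons(q(0), 0)))), cons(b, q(q(k(pair(0, q(b)), pair(b, cons(0, 0))))))))  →  cons(0, pair(pair(b, k(cons(0, b), pair(b, cons(0, 0)))), cons(b, q(q(k(pair(0, q(b)), pair(b, cons(0, 0))))))))   [R1 at 2.1.2.2.2.1]
3. cons(0, pair(pair(b, k(cons(0, b), pair(b, cons(0, 0)))), cons(b, q(q(k(pair(0, q(b)), pair(b, cons(0, 0))))))))  →  cons(0, pair(pair(b, b), cons(b, q(q(k(pair(0, q(b)), pair(b, cons(0, 0))))))))   [R3 at 2.1.2]
4. cons(0, pair(pair(b, b), cons(b, q(q(k(pair(0, q(b)), pair(b, cons(0, 0))))))))  →  cons(0, pair(pair(b, b), cons(b, q(k(pair(0, q(b)), pair(b, cons(0, 0)))))))   [R1 at 2.2.2]
5. cons(0, pair(pair(b, b), cons(b, q(k(pair(0, q(b)), pair(b, cons(0, 0)))))))  →  cons(0, pair(pair(b, b), cons(b, k(pair(0, q(b)), pair(b, cons(0, 0))))))   [R1 at 2.2.2]
6. cons(0, pair(pair(b, b), cons(b, k(pair(0, q(b)), pair(b, cons(0, 0))))))  →  cons(0, pair(pair(b, b), cons(b, b)))   [R3 at 2.2.2]

no — NF(t₁) = pair(pair(pair(b, 0), b), cons(pair(b, 0), pair(b, 0))), NF(t₂) = cons(0, pair(pair(b, b), cons(b, b)))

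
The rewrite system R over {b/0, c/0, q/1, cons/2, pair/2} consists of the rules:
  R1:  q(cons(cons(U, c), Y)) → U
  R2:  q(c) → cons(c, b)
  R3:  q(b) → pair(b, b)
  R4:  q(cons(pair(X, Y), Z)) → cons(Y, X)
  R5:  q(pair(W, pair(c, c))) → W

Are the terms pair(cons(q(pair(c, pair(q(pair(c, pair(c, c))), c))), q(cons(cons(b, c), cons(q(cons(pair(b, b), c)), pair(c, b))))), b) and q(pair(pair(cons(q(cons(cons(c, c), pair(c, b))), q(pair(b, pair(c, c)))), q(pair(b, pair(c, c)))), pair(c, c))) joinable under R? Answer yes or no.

yes — NF(t₁) = pair(cons(c, b), b), NF(t₂) = pair(cons(c, b), b)

Reduce t₁ = pair(cons(q(pair(c, pair(q(pair(c, pair(c, c))), c))), q(cons(cons(b, c), cons(q(cons(pair(b, b), c)), pair(c, b))))), b):
1. pair(cons(q(pair(c, pair(q(pair(c, pair(c, c))), c))), q(cons(cons(b, c), cons(q(cons(pair(b, b), c)), pair(c, b))))), b)  →  pair(cons(q(pair(c, pair(c, c))), q(cons(cons(b, c), cons(q(cons(pair(b, b), c)), pair(c, b))))), b)   [R5 at 1.1.1.2.1]
2. pair(cons(q(pair(c, pair(c, c))), q(cons(cons(b, c), cons(q(cons(pair(b, b), c)), pair(c, b))))), b)  →  pair(cons(c, q(cons(cons(b, c), cons(q(cons(pair(b, b), c)), pair(c, b))))), b)   [R5 at 1.1]
3. pair(cons(c, q(cons(cons(b, c), cons(q(cons(pair(b, b), c)), pair(c, b))))), b)  →  pair(cons(c, b), b)   [R1 at 1.2]

Reduce t₂ = q(pair(pair(cons(q(cons(cons(c, c), pair(c, b))), q(pair(b, pair(c, c)))), q(pair(b, pair(c, c)))), pair(c, c))):
1. q(pair(pair(cons(q(cons(cons(c, c), pair(c, b))), q(pair(b, pair(c, c)))), q(pair(b, pair(c, c)))), pair(c, c)))  →  pair(cons(q(cons(cons(c, c), pair(c, b))), q(pair(b, pair(c, c)))), q(pair(b, pair(c, c))))   [R5 at ε]
2. pair(cons(q(cons(cons(c, c), pair(c, b))), q(pair(b, pair(c, c)))), q(pair(b, pair(c, c))))  →  pair(cons(c, q(pair(b, pair(c, c)))), q(pair(b, pair(c, c))))   [R1 at 1.1]
3. pair(cons(c, q(pair(b, pair(c, c)))), q(pair(b, pair(c, c))))  →  pair(cons(c, b), q(pair(b, pair(c, c))))   [R5 at 1.2]
4. pair(cons(c, b), q(pair(b, pair(c, c))))  →  pair(cons(c, b), b)   [R5 at 2]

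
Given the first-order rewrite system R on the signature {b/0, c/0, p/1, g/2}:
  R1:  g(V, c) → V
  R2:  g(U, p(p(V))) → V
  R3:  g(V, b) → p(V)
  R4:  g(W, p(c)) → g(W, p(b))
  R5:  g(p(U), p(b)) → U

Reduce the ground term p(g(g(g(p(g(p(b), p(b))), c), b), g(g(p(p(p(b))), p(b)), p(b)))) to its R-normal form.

p(p(b))

1. p(g(g(g(p(g(p(b), p(b))), c), b), g(g(p(p(p(b))), p(b)), p(b))))  →  p(g(p(g(p(g(p(b), p(b))), c)), g(g(p(p(p(b))), p(b)), p(b))))   [R3 at 1.1]
2. p(g(p(g(p(g(p(b), p(b))), c)), g(g(p(p(p(b))), p(b)), p(b))))  →  p(g(p(p(g(p(b), p(b)))), g(g(p(p(p(b))), p(b)), p(b))))   [R1 at 1.1.1]
3. p(g(p(p(g(p(b), p(b)))), g(g(p(p(p(b))), p(b)), p(b))))  →  p(g(p(p(b)), g(g(p(p(p(b))), p(b)), p(b))))   [R5 at 1.1.1.1]
4. p(g(p(p(b)), g(g(p(p(p(b))), p(b)), p(b))))  →  p(g(p(p(b)), g(p(p(b)), p(b))))   [R5 at 1.2.1]
5. p(g(p(p(b)), g(p(p(b)), p(b))))  →  p(g(p(p(b)), p(b)))   [R5 at 1.2]
6. p(g(p(p(b)), p(b)))  →  p(p(b))   [R5 at 1]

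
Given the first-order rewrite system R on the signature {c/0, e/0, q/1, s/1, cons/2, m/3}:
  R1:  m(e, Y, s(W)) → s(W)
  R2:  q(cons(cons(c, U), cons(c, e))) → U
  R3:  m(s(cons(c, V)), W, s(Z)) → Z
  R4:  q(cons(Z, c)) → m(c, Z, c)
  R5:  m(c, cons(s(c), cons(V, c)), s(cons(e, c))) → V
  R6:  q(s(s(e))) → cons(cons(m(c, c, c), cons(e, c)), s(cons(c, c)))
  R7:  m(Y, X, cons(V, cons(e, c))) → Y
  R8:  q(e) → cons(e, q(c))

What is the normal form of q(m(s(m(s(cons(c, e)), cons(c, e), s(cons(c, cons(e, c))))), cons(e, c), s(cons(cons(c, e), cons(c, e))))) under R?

1. q(m(s(m(s(cons(c, e)), cons(c, e), s(cons(c, cons(e, c))))), cons(e, c), s(cons(cons(c, e), cons(c, e)))))  →  q(m(s(cons(c, cons(e, c))), cons(e, c), s(cons(cons(c, e), cons(c, e)))))   [R3 at 1.1.1]
2. q(m(s(cons(c, cons(e, c))), cons(e, c), s(cons(cons(c, e), cons(c, e)))))  →  q(cons(cons(c, e), cons(c, e)))   [R3 at 1]
3. q(cons(cons(c, e), cons(c, e)))  →  e   [R2 at ε]

e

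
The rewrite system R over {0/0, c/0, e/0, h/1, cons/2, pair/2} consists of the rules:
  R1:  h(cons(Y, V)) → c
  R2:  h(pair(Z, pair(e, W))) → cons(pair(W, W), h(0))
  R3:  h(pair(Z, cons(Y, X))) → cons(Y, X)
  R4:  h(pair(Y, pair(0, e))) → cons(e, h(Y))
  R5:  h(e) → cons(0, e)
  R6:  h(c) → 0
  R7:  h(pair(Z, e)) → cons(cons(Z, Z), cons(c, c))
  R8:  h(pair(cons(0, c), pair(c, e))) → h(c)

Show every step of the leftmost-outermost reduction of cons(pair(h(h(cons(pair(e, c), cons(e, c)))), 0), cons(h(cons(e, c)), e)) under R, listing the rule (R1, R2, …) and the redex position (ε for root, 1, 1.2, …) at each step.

1. cons(pair(h(h(cons(pair(e, c), cons(e, c)))), 0), cons(h(cons(e, c)), e))  →  cons(pair(h(c), 0), cons(h(cons(e, c)), e))   [R1 at 1.1.1]
2. cons(pair(h(c), 0), cons(h(cons(e, c)), e))  →  cons(pair(0, 0), cons(h(cons(e, c)), e))   [R6 at 1.1]
3. cons(pair(0, 0), cons(h(cons(e, c)), e))  →  cons(pair(0, 0), cons(c, e))   [R1 at 2.1]

cons(pair(0, 0), cons(c, e))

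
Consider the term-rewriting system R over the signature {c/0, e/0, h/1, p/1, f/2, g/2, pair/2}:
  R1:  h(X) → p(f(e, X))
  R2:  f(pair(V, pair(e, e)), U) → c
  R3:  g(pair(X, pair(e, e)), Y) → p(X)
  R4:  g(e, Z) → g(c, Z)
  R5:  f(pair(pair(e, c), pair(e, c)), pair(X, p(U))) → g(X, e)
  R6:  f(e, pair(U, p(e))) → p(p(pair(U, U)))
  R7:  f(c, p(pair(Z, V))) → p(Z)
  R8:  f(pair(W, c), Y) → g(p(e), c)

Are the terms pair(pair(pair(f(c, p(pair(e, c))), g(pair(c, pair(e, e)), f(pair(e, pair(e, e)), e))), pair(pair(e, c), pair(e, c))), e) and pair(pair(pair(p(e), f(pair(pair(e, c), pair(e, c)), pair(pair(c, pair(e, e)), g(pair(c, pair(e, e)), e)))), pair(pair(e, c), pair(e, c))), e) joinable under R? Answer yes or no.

yes — NF(t₁) = pair(pair(pair(p(e), p(c)), pair(pair(e, c), pair(e, c))), e), NF(t₂) = pair(pair(pair(p(e), p(c)), pair(pair(e, c), pair(e, c))), e)

Reduce t₁ = pair(pair(pair(f(c, p(pair(e, c))), g(pair(c, pair(e, e)), f(pair(e, pair(e, e)), e))), pair(pair(e, c), pair(e, c))), e):
1. pair(pair(pair(f(c, p(pair(e, c))), g(pair(c, pair(e, e)), f(pair(e, pair(e, e)), e))), pair(pair(e, c), pair(e, c))), e)  →  pair(pair(pair(p(e), g(pair(c, pair(e, e)), f(pair(e, pair(e, e)), e))), pair(pair(e, c), pair(e, c))), e)   [R7 at 1.1.1]
2. pair(pair(pair(p(e), g(pair(c, pair(e, e)), f(pair(e, pair(e, e)), e))), pair(pair(e, c), pair(e, c))), e)  →  pair(pair(pair(p(e), p(c)), pair(pair(e, c), pair(e, c))), e)   [R3 at 1.1.2]

Reduce t₂ = pair(pair(pair(p(e), f(pair(pair(e, c), pair(e, c)), pair(pair(c, pair(e, e)), g(pair(c, pair(e, e)), e)))), pair(pair(e, c), pair(e, c))), e):
1. pair(pair(pair(p(e), f(pair(pair(e, c), pair(e, c)), pair(pair(c, pair(e, e)), g(pair(c, pair(e, e)), e)))), pair(pair(e, c), pair(e, c))), e)  →  pair(pair(pair(p(e), f(pair(pair(e, c), pair(e, c)), pair(pair(c, pair(e, e)), p(c)))), pair(pair(e, c), pair(e, c))), e)   [R3 at 1.1.2.2.2]
2. pair(pair(pair(p(e), f(pair(pair(e, c), pair(e, c)), pair(pair(c, pair(e, e)), p(c)))), pair(pair(e, c), pair(e, c))), e)  →  pair(pair(pair(p(e), g(pair(c, pair(e, e)), e)), pair(pair(e, c), pair(e, c))), e)   [R5 at 1.1.2]
3. pair(pair(pair(p(e), g(pair(c, pair(e, e)), e)), pair(pair(e, c), pair(e, c))), e)  →  pair(pair(pair(p(e), p(c)), pair(pair(e, c), pair(e, c))), e)   [R3 at 1.1.2]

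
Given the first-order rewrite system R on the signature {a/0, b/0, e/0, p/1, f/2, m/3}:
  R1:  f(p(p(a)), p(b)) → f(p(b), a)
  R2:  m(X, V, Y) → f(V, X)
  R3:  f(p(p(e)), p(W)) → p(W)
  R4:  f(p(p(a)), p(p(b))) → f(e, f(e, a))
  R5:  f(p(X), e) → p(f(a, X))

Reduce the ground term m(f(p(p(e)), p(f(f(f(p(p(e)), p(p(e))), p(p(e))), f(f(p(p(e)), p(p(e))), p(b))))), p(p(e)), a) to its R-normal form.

1. m(f(p(p(e)), p(f(f(f(p(p(e)), p(p(e))), p(p(e))), f(f(p(p(e)), p(p(e))), p(b))))), p(p(e)), a)  →  f(p(p(e)), f(p(p(e)), p(f(f(f(p(p(e)), p(p(e))), p(p(e))), f(f(p(p(e)), p(p(e))), p(b))))))   [R2 at ε]
2. f(p(p(e)), f(p(p(e)), p(f(f(f(p(p(e)), p(p(e))), p(p(e))), f(f(p(p(e)), p(p(e))), p(b))))))  →  f(p(p(e)), p(f(f(f(p(p(e)), p(p(e))), p(p(e))), f(f(p(p(e)), p(p(e))), p(b)))))   [R3 at 2]
3. f(p(p(e)), p(f(f(f(p(p(e)), p(p(e))), p(p(e))), f(f(p(p(e)), p(p(e))), p(b)))))  →  p(f(f(f(p(p(e)), p(p(e))), p(p(e))), f(f(p(p(e)), p(p(e))), p(b))))   [R3 at ε]
4. p(f(f(f(p(p(e)), p(p(e))), p(p(e))), f(f(p(p(e)), p(p(e))), p(b))))  →  p(f(f(p(p(e)), p(p(e))), f(f(p(p(e)), p(p(e))), p(b))))   [R3 at 1.1.1]
5. p(f(f(p(p(e)), p(p(e))), f(f(p(p(e)), p(p(e))), p(b))))  →  p(f(p(p(e)), f(f(p(p(e)), p(p(e))), p(b))))   [R3 at 1.1]
6. p(f(p(p(e)), f(f(p(p(e)), p(p(e))), p(b))))  →  p(f(p(p(e)), f(p(p(e)), p(b))))   [R3 at 1.2.1]
7. p(f(p(p(e)), f(p(p(e)), p(b))))  →  p(f(p(p(e)), p(b)))   [R3 at 1.2]
8. p(f(p(p(e)), p(b)))  →  p(p(b))   [R3 at 1]

p(p(b))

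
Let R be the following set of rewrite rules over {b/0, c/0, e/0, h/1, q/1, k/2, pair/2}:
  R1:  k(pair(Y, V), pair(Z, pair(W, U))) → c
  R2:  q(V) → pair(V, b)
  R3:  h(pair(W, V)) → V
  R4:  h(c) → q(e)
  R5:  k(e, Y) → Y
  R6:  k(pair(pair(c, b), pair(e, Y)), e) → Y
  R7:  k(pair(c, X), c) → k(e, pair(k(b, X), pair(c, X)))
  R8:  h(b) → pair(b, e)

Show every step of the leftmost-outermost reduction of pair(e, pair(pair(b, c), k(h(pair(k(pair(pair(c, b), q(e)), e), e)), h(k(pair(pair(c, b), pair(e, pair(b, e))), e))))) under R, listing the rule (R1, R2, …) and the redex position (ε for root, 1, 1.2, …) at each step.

pair(e, pair(pair(b, c), e))

1. pair(e, pair(pair(b, c), k(h(pair(k(pair(pair(c, b), q(e)), e), e)), h(k(pair(pair(c, b), pair(e, pair(b, e))), e)))))  →  pair(e, pair(pair(b, c), k(e, h(k(pair(pair(c, b), pair(e, pair(b, e))), e)))))   [R3 at 2.2.1]
2. pair(e, pair(pair(b, c), k(e, h(k(pair(pair(c, b), pair(e, pair(b, e))), e)))))  →  pair(e, pair(pair(b, c), h(k(pair(pair(c, b), pair(e, pair(b, e))), e))))   [R5 at 2.2]
3. pair(e, pair(pair(b, c), h(k(pair(pair(c, b), pair(e, pair(b, e))), e))))  →  pair(e, pair(pair(b, c), h(pair(b, e))))   [R6 at 2.2.1]
4. pair(e, pair(pair(b, c), h(pair(b, e))))  →  pair(e, pair(pair(b, c), e))   [R3 at 2.2]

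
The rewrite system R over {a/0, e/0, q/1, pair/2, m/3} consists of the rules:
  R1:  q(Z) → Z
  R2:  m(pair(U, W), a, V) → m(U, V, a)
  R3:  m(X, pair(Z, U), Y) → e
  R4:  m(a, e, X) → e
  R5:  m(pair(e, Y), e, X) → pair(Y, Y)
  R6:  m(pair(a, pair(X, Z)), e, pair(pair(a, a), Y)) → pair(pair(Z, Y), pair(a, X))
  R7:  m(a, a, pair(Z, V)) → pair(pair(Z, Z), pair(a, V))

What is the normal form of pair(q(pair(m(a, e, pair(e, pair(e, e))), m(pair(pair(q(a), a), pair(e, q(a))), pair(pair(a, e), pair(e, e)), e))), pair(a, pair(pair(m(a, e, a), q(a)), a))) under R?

pair(pair(e, e), pair(a, pair(pair(e, a), a)))

1. pair(q(pair(m(a, e, pair(e, pair(e, e))), m(pair(pair(q(a), a), pair(e, q(a))), pair(pair(a, e), pair(e, e)), e))), pair(a, pair(pair(m(a, e, a), q(a)), a)))  →  pair(pair(m(a, e, pair(e, pair(e, e))), m(pair(pair(q(a), a), pair(e, q(a))), pair(pair(a, e), pair(e, e)), e)), pair(a, pair(pair(m(a, e, a), q(a)), a)))   [R1 at 1]
2. pair(pair(m(a, e, pair(e, pair(e, e))), m(pair(pair(q(a), a), pair(e, q(a))), pair(pair(a, e), pair(e, e)), e)), pair(a, pair(pair(m(a, e, a), q(a)), a)))  →  pair(pair(e, m(pair(pair(q(a), a), pair(e, q(a))), pair(pair(a, e), pair(e, e)), e)), pair(a, pair(pair(m(a, e, a), q(a)), a)))   [R4 at 1.1]
3. pair(pair(e, m(pair(pair(q(a), a), pair(e, q(a))), pair(pair(a, e), pair(e, e)), e)), pair(a, pair(pair(m(a, e, a), q(a)), a)))  →  pair(pair(e, e), pair(a, pair(pair(m(a, e, a), q(a)), a)))   [R3 at 1.2]
4. pair(pair(e, e), pair(a, pair(pair(m(a, e, a), q(a)), a)))  →  pair(pair(e, e), pair(a, pair(pair(e, q(a)), a)))   [R4 at 2.2.1.1]
5. pair(pair(e, e), pair(a, pair(pair(e, q(a)), a)))  →  pair(pair(e, e), pair(a, pair(pair(e, a), a)))   [R1 at 2.2.1.2]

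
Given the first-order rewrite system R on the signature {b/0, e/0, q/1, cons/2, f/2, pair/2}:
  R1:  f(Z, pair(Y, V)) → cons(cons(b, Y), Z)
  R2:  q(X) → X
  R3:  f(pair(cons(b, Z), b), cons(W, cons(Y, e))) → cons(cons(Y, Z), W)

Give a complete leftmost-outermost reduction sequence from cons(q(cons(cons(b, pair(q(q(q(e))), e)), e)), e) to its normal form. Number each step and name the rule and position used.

cons(cons(cons(b, pair(e, e)), e), e)

1. cons(q(cons(cons(b, pair(q(q(q(e))), e)), e)), e)  →  cons(cons(cons(b, pair(q(q(q(e))), e)), e), e)   [R2 at 1]
2. cons(cons(cons(b, pair(q(q(q(e))), e)), e), e)  →  cons(cons(cons(b, pair(q(q(e)), e)), e), e)   [R2 at 1.1.2.1]
3. cons(cons(cons(b, pair(q(q(e)), e)), e), e)  →  cons(cons(cons(b, pair(q(e), e)), e), e)   [R2 at 1.1.2.1]
4. cons(cons(cons(b, pair(q(e), e)), e), e)  →  cons(cons(cons(b, pair(e, e)), e), e)   [R2 at 1.1.2.1]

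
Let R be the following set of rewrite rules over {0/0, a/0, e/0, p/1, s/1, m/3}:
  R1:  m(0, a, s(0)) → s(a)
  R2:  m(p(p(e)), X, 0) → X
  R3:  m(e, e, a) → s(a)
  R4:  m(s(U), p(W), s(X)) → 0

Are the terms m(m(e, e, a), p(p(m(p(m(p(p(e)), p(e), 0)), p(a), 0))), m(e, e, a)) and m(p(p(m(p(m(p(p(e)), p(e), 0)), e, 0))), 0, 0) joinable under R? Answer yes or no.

Reduce t₁ = m(m(e, e, a), p(p(m(p(m(p(p(e)), p(e), 0)), p(a), 0))), m(e, e, a)):
1. m(m(e, e, a), p(p(m(p(m(p(p(e)), p(e), 0)), p(a), 0))), m(e, e, a))  →  m(s(a), p(p(m(p(m(p(p(e)), p(e), 0)), p(a), 0))), m(e, e, a))   [R3 at 1]
2. m(s(a), p(p(m(p(m(p(p(e)), p(e), 0)), p(a), 0))), m(e, e, a))  →  m(s(a), p(p(m(p(p(e)), p(a), 0))), m(e, e, a))   [R2 at 2.1.1.1.1]
3. m(s(a), p(p(m(p(p(e)), p(a), 0))), m(e, e, a))  →  m(s(a), p(p(p(a))), m(e, e, a))   [R2 at 2.1.1]
4. m(s(a), p(p(p(a))), m(e, e, a))  →  m(s(a), p(p(p(a))), s(a))   [R3 at 3]
5. m(s(a), p(p(p(a))), s(a))  →  0   [R4 at ε]

Reduce t₂ = m(p(p(m(p(m(p(p(e)), p(e), 0)), e, 0))), 0, 0):
1. m(p(p(m(p(m(p(p(e)), p(e), 0)), e, 0))), 0, 0)  →  m(p(p(m(p(p(e)), e, 0))), 0, 0)   [R2 at 1.1.1.1.1]
2. m(p(p(m(p(p(e)), e, 0))), 0, 0)  →  m(p(p(e)), 0, 0)   [R2 at 1.1.1]
3. m(p(p(e)), 0, 0)  →  0   [R2 at ε]

yes — NF(t₁) = 0, NF(t₂) = 0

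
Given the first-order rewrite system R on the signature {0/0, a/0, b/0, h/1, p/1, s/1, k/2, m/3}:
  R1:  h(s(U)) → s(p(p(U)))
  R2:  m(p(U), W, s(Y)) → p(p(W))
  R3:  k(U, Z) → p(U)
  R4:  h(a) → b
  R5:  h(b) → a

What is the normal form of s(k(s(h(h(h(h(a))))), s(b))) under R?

s(p(s(a)))

1. s(k(s(h(h(h(h(a))))), s(b)))  →  s(p(s(h(h(h(h(a)))))))   [R3 at 1]
2. s(p(s(h(h(h(h(a)))))))  →  s(p(s(h(h(h(b))))))   [R4 at 1.1.1.1.1.1]
3. s(p(s(h(h(h(b))))))  →  s(p(s(h(h(a)))))   [R5 at 1.1.1.1.1]
4. s(p(s(h(h(a)))))  →  s(p(s(h(b))))   [R4 at 1.1.1.1]
5. s(p(s(h(b))))  →  s(p(s(a)))   [R5 at 1.1.1]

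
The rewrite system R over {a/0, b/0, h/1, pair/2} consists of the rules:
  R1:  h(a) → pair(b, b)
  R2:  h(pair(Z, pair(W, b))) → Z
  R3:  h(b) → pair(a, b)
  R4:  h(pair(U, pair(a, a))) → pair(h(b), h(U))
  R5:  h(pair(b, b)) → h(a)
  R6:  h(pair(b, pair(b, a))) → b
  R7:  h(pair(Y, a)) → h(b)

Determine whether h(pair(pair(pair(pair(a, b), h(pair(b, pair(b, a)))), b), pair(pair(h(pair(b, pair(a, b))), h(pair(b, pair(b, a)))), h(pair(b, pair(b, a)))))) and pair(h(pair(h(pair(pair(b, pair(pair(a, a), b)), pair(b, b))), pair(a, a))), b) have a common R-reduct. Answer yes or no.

Reduce t₁ = h(pair(pair(pair(pair(a, b), h(pair(b, pair(b, a)))), b), pair(pair(h(pair(b, pair(a, b))), h(pair(b, pair(b, a)))), h(pair(b, pair(b, a)))))):
1. h(pair(pair(pair(pair(a, b), h(pair(b, pair(b, a)))), b), pair(pair(h(pair(b, pair(a, b))), h(pair(b, pair(b, a)))), h(pair(b, pair(b, a))))))  →  h(pair(pair(pair(pair(a, b), b), b), pair(pair(h(pair(b, pair(a, b))), h(pair(b, pair(b, a)))), h(pair(b, pair(b, a))))))   [R6 at 1.1.1.2]
2. h(pair(pair(pair(pair(a, b), b), b), pair(pair(h(pair(b, pair(a, b))), h(pair(b, pair(b, a)))), h(pair(b, pair(b, a))))))  →  h(pair(pair(pair(pair(a, b), b), b), pair(pair(b, h(pair(b, pair(b, a)))), h(pair(b, pair(b, a))))))   [R2 at 1.2.1.1]
3. h(pair(pair(pair(pair(a, b), b), b), pair(pair(b, h(pair(b, pair(b, a)))), h(pair(b, pair(b, a))))))  →  h(pair(pair(pair(pair(a, b), b), b), pair(pair(b, b), h(pair(b, pair(b, a))))))   [R6 at 1.2.1.2]
4. h(pair(pair(pair(pair(a, b), b), b), pair(pair(b, b), h(pair(b, pair(b, a))))))  →  h(pair(pair(pair(pair(a, b), b), b), pair(pair(b, b), b)))   [R6 at 1.2.2]
5. h(pair(pair(pair(pair(a, b), b), b), pair(pair(b, b), b)))  →  pair(pair(pair(a, b), b), b)   [R2 at ε]

Reduce t₂ = pair(h(pair(h(pair(pair(b, pair(pair(a, a), b)), pair(b, b))), pair(a, a))), b):
1. pair(h(pair(h(pair(pair(b, pair(pair(a, a), b)), pair(b, b))), pair(a, a))), b)  →  pair(pair(h(b), h(h(pair(pair(b, pair(pair(a, a), b)), pair(b, b))))), b)   [R4 at 1]
2. pair(pair(h(b), h(h(pair(pair(b, pair(pair(a, a), b)), pair(b, b))))), b)  →  pair(pair(pair(a, b), h(h(pair(pair(b, pair(pair(a, a), b)), pair(b, b))))), b)   [R3 at 1.1]
3. pair(pair(pair(a, b), h(h(pair(pair(b, pair(pair(a, a), b)), pair(b, b))))), b)  →  pair(pair(pair(a, b), h(pair(b, pair(pair(a, a), b)))), b)   [R2 at 1.2.1]
4. pair(pair(pair(a, b), h(pair(b, pair(pair(a, a), b)))), b)  →  pair(pair(pair(a, b), b), b)   [R2 at 1.2]

yes — NF(t₁) = pair(pair(pair(a, b), b), b), NF(t₂) = pair(pair(pair(a, b), b), b)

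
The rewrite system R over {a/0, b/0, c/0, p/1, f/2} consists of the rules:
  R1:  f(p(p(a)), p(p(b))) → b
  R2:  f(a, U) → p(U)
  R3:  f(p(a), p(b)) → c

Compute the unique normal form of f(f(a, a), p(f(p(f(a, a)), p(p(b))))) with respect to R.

c

1. f(f(a, a), p(f(p(f(a, a)), p(p(b)))))  →  f(p(a), p(f(p(f(a, a)), p(p(b)))))   [R2 at 1]
2. f(p(a), p(f(p(f(a, a)), p(p(b)))))  →  f(p(a), p(f(p(p(a)), p(p(b)))))   [R2 at 2.1.1.1]
3. f(p(a), p(f(p(p(a)), p(p(b)))))  →  f(p(a), p(b))   [R1 at 2.1]
4. f(p(a), p(b))  →  c   [R3 at ε]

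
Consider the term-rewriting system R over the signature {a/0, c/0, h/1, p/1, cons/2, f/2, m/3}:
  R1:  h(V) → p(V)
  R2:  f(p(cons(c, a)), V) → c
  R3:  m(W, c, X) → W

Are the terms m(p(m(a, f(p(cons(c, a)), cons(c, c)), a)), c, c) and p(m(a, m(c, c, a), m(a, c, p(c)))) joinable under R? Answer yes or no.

yes — NF(t₁) = p(a), NF(t₂) = p(a)

Reduce t₁ = m(p(m(a, f(p(cons(c, a)), cons(c, c)), a)), c, c):
1. m(p(m(a, f(p(cons(c, a)), cons(c, c)), a)), c, c)  →  p(m(a, f(p(cons(c, a)), cons(c, c)), a))   [R3 at ε]
2. p(m(a, f(p(cons(c, a)), cons(c, c)), a))  →  p(m(a, c, a))   [R2 at 1.2]
3. p(m(a, c, a))  →  p(a)   [R3 at 1]

Reduce t₂ = p(m(a, m(c, c, a), m(a, c, p(c)))):
1. p(m(a, m(c, c, a), m(a, c, p(c))))  →  p(m(a, c, m(a, c, p(c))))   [R3 at 1.2]
2. p(m(a, c, m(a, c, p(c))))  →  p(a)   [R3 at 1]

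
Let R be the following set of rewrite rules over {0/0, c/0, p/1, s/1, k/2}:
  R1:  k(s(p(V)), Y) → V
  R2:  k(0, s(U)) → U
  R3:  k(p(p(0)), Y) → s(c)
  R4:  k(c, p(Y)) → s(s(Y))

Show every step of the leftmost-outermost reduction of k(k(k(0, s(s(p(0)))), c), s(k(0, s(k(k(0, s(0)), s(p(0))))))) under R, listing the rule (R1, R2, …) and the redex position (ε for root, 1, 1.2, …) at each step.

1. k(k(k(0, s(s(p(0)))), c), s(k(0, s(k(k(0, s(0)), s(p(0)))))))  →  k(k(s(p(0)), c), s(k(0, s(k(k(0, s(0)), s(p(0)))))))   [R2 at 1.1]
2. k(k(s(p(0)), c), s(k(0, s(k(k(0, s(0)), s(p(0)))))))  →  k(0, s(k(0, s(k(k(0, s(0)), s(p(0)))))))   [R1 at 1]
3. k(0, s(k(0, s(k(k(0, s(0)), s(p(0)))))))  →  k(0, s(k(k(0, s(0)), s(p(0)))))   [R2 at ε]
4. k(0, s(k(k(0, s(0)), s(p(0)))))  →  k(k(0, s(0)), s(p(0)))   [R2 at ε]
5. k(k(0, s(0)), s(p(0)))  →  k(0, s(p(0)))   [R2 at 1]
6. k(0, s(p(0)))  →  p(0)   [R2 at ε]

p(0)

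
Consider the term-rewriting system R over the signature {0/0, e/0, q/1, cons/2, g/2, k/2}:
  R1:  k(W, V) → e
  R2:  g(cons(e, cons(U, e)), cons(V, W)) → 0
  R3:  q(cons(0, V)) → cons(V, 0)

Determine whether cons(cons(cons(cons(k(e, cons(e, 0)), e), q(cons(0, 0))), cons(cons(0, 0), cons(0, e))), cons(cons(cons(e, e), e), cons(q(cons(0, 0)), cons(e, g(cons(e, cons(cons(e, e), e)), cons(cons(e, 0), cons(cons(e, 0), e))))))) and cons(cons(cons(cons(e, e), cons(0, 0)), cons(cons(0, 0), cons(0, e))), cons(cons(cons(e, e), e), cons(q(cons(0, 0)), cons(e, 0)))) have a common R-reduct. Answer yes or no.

yes — NF(t₁) = cons(cons(cons(cons(e, e), cons(0, 0)), cons(cons(0, 0), cons(0, e))), cons(cons(cons(e, e), e), cons(cons(0, 0), cons(e, 0)))), NF(t₂) = cons(cons(cons(cons(e, e), cons(0, 0)), cons(cons(0, 0), cons(0, e))), cons(cons(cons(e, e), e), cons(cons(0, 0), cons(e, 0))))

Reduce t₁ = cons(cons(cons(cons(k(e, cons(e, 0)), e), q(cons(0, 0))), cons(cons(0, 0), cons(0, e))), cons(cons(cons(e, e), e), cons(q(cons(0, 0)), cons(e, g(cons(e, cons(cons(e, e), e)), cons(cons(e, 0), cons(cons(e, 0), e))))))):
1. cons(cons(cons(cons(k(e, cons(e, 0)), e), q(cons(0, 0))), cons(cons(0, 0), cons(0, e))), cons(cons(cons(e, e), e), cons(q(cons(0, 0)), cons(e, g(cons(e, cons(cons(e, e), e)), cons(cons(e, 0), cons(cons(e, 0), e)))))))  →  cons(cons(cons(cons(e, e), q(cons(0, 0))), cons(cons(0, 0), cons(0, e))), cons(cons(cons(e, e), e), cons(q(cons(0, 0)), cons(e, g(cons(e, cons(cons(e, e), e)), cons(cons(e, 0), cons(cons(e, 0), e)))))))   [R1 at 1.1.1.1]
2. cons(cons(cons(cons(e, e), q(cons(0, 0))), cons(cons(0, 0), cons(0, e))), cons(cons(cons(e, e), e), cons(q(cons(0, 0)), cons(e, g(cons(e, cons(cons(e, e), e)), cons(cons(e, 0), cons(cons(e, 0), e)))))))  →  cons(cons(cons(cons(e, e), cons(0, 0)), cons(cons(0, 0), cons(0, e))), cons(cons(cons(e, e), e), cons(q(cons(0, 0)), cons(e, g(cons(e, cons(cons(e, e), e)), cons(cons(e, 0), cons(cons(e, 0), e)))))))   [R3 at 1.1.2]
3. cons(cons(cons(cons(e, e), cons(0, 0)), cons(cons(0, 0), cons(0, e))), cons(cons(cons(e, e), e), cons(q(cons(0, 0)), cons(e, g(cons(e, cons(cons(e, e), e)), cons(cons(e, 0), cons(cons(e, 0), e)))))))  →  cons(cons(cons(cons(e, e), cons(0, 0)), cons(cons(0, 0), cons(0, e))), cons(cons(cons(e, e), e), cons(cons(0, 0), cons(e, g(cons(e, cons(cons(e, e), e)), cons(cons(e, 0), cons(cons(e, 0), e)))))))   [R3 at 2.2.1]
4. cons(cons(cons(cons(e, e), cons(0, 0)), cons(cons(0, 0), cons(0, e))), cons(cons(cons(e, e), e), cons(cons(0, 0), cons(e, g(cons(e, cons(cons(e, e), e)), cons(cons(e, 0), cons(cons(e, 0), e)))))))  →  cons(cons(cons(cons(e, e), cons(0, 0)), cons(cons(0, 0), cons(0, e))), cons(cons(cons(e, e), e), cons(cons(0, 0), cons(e, 0))))   [R2 at 2.2.2.2]

Reduce t₂ = cons(cons(cons(cons(e, e), cons(0, 0)), cons(cons(0, 0), cons(0, e))), cons(cons(cons(e, e), e), cons(q(cons(0, 0)), cons(e, 0)))):
1. cons(cons(cons(cons(e, e), cons(0, 0)), cons(cons(0, 0), cons(0, e))), cons(cons(cons(e, e), e), cons(q(cons(0, 0)), cons(e, 0))))  →  cons(cons(cons(cons(e, e), cons(0, 0)), cons(cons(0, 0), cons(0, e))), cons(cons(cons(e, e), e), cons(cons(0, 0), cons(e, 0))))   [R3 at 2.2.1]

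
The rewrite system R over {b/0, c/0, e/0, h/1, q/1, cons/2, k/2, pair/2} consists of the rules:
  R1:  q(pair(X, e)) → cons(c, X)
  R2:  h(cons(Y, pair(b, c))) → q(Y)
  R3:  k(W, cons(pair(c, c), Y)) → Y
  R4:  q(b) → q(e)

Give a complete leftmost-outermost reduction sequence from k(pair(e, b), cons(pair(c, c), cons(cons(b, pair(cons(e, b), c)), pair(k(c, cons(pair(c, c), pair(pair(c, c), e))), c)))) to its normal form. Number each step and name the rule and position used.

1. k(pair(e, b), cons(pair(c, c), cons(cons(b, pair(cons(e, b), c)), pair(k(c, cons(pair(c, c), pair(pair(c, c), e))), c))))  →  cons(cons(b, pair(cons(e, b), c)), pair(k(c, cons(pair(c, c), pair(pair(c, c), e))), c))   [R3 at ε]
2. cons(cons(b, pair(cons(e, b), c)), pair(k(c, cons(pair(c, c), pair(pair(c, c), e))), c))  →  cons(cons(b, pair(cons(e, b), c)), pair(pair(pair(c, c), e), c))   [R3 at 2.1]

cons(cons(b, pair(cons(e, b), c)), pair(pair(pair(c, c), e), c))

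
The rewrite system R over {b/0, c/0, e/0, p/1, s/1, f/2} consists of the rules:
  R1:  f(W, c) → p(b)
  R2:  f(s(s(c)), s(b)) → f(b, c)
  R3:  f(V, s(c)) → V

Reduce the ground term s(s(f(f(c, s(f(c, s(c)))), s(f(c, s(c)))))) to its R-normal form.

1. s(s(f(f(c, s(f(c, s(c)))), s(f(c, s(c))))))  →  s(s(f(f(c, s(c)), s(f(c, s(c))))))   [R3 at 1.1.1.2.1]
2. s(s(f(f(c, s(c)), s(f(c, s(c))))))  →  s(s(f(c, s(f(c, s(c))))))   [R3 at 1.1.1]
3. s(s(f(c, s(f(c, s(c))))))  →  s(s(f(c, s(c))))   [R3 at 1.1.2.1]
4. s(s(f(c, s(c))))  →  s(s(c))   [R3 at 1.1]

s(s(c))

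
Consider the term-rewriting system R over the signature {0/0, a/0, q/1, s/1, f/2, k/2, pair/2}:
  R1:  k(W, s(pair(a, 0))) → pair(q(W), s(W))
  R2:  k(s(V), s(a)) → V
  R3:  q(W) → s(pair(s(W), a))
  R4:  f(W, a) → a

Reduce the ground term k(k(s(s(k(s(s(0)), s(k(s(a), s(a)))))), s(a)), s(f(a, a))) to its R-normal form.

1. k(k(s(s(k(s(s(0)), s(k(s(a), s(a)))))), s(a)), s(f(a, a)))  →  k(s(k(s(s(0)), s(k(s(a), s(a))))), s(f(a, a)))   [R2 at 1]
2. k(s(k(s(s(0)), s(k(s(a), s(a))))), s(f(a, a)))  →  k(s(k(s(s(0)), s(a))), s(f(a, a)))   [R2 at 1.1.2.1]
3. k(s(k(s(s(0)), s(a))), s(f(a, a)))  →  k(s(s(0)), s(f(a, a)))   [R2 at 1.1]
4. k(s(s(0)), s(f(a, a)))  →  k(s(s(0)), s(a))   [R4 at 2.1]
5. k(s(s(0)), s(a))  →  s(0)   [R2 at ε]

s(0)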